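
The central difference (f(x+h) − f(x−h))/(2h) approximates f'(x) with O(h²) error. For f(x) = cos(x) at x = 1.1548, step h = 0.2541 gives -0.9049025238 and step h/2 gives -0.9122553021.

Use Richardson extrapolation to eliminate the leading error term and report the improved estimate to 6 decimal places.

-0.914706

Leading term ∝ h^2; use weight 4 = 2^2.
4×(-0.9122553021) = -3.6490212084; (-3.6490212084) − (-0.9049025238) = -2.7441186846
Denominator 4 − 1 = 3.
Extrapolated: (-2.7441186846) / 3 = -0.9147062282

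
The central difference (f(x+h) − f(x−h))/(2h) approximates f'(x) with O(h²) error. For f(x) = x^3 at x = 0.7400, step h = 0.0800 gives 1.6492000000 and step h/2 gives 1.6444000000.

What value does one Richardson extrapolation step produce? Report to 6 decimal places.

1.642800

Error is O(h^2); halving h shrinks it by 2^2 = 4.
4 × 1.6444000000 = 6.5776000000; subtract 1.6492000000 → 4.9284000000
Denominator 4 − 1 = 3.
So the Richardson estimate is 1.6428000000.
Shift from A(h/2): −0.0016000000.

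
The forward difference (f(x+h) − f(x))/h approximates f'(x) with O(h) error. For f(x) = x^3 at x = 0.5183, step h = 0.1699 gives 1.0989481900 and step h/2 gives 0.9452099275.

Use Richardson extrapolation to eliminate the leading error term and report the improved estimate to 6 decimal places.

0.791472

r = 1: numerator weight 2, denominator 1.
Numerator 2·A(h/2) − A(h) = 2·0.9452099275 − 1.0989481900 = 0.7914716650
Denominator 2 − 1 = 1.
R = 0.7914716650/1 = 0.7914716650
Shift from A(h/2): −0.1537382625.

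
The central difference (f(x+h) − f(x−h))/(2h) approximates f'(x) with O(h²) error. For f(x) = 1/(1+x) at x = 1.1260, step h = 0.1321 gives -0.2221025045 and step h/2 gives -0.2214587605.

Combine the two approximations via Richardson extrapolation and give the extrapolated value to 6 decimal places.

Order 2 gives 2^r = 4 and 2^r − 1 = 3.
2^2*A(h/2) = -0.8858350420; minus A(h) gives -0.6637325375.
Extrapolated: (-0.6637325375) / 3 = -0.2212441792
Gap between inputs: 6.437e-04; correction applied: +0.0002145813.

-0.221244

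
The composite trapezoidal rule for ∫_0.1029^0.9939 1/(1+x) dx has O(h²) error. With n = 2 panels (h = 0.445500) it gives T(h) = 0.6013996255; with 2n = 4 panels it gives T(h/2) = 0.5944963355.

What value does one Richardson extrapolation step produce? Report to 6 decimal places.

r = 2, so 2^r = 4.
Numerator 4×A(h/2) − A(h) = 4×0.5944963355 − 0.6013996255 = 1.7765857165
R = 1.7765857165/3 = 0.5921952388
Correction |R − A(h/2)| = 2.301e-03; gap |A(h/2) − A(h)| = 6.903e-03.

0.592195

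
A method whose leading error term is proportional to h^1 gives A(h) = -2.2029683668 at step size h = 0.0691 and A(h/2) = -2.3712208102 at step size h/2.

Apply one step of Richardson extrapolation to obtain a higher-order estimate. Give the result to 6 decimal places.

-2.539473

Order 1 gives 2^r = 2 and 2^r − 1 = 1.
2×(-2.3712208102) − (-2.2029683668) = -2.5394732536
Denominator 2 − 1 = 1.
(2×(-2.3712208102) − (-2.2029683668))/(2 − 1) = -2.5394732536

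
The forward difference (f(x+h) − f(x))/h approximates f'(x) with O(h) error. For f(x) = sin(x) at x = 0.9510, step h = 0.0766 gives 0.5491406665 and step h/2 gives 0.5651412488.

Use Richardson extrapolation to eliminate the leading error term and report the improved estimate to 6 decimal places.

0.581142

Leading term ∝ h^1; use weight 2 = 2^1.
A(h/2) − A(h) = 0.5651412488 − 0.5491406665 = 0.0160005823
Divide by 2^1 − 1 = 1: 0.0160005823/1 = 0.0160005823
R = A(h/2) + (A(h/2) − A(h))/1 = 0.5651412488 + 0.0160005823 = 0.5811418311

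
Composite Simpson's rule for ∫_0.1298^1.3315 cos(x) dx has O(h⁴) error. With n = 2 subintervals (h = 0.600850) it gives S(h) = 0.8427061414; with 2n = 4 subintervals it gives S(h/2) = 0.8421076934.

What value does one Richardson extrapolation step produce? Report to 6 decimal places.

0.842068

r = 4, so 2^r = 16.
16×0.8421076934 − 0.8427061414 = 12.6310169530
Denominator 16 − 1 = 15.
So the Richardson estimate is 0.8420677969.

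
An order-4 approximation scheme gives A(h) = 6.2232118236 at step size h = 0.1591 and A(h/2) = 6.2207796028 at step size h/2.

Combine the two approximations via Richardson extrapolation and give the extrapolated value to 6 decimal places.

Error is O(h^4); halving h shrinks it by 2^4 = 16.
16*6.2207796028 = 99.5324736448; subtract 6.2232118236 → 93.3092618212
Divide by 2^4 − 1 = 15.
R = 93.3092618212/15 = 6.2206174547

6.220617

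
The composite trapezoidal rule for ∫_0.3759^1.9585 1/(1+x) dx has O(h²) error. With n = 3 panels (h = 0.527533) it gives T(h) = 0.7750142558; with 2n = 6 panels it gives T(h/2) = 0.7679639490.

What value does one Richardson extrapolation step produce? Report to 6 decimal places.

Leading term ∝ h^2; use weight 4 = 2^2.
2^2 × A(h/2) = 3.0718557960; minus A(h) gives 2.2968415402.
Divide by 2^2 − 1 = 3.
So the Richardson estimate is 0.7656138467.

0.765614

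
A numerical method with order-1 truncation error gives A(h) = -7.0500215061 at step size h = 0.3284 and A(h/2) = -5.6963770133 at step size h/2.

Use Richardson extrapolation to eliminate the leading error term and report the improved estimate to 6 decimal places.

-4.342733

Method order is 1; weight 2^1 = 2.
Weighted: (-11.3927540266) − (-7.0500215061) = -4.3427325205
Divide by 2^1 − 1 = 1.
R = (-4.3427325205)/1 = -4.3427325205
Correction |R − A(h/2)| = 1.354e+00; gap |A(h/2) − A(h)| = 1.354e+00.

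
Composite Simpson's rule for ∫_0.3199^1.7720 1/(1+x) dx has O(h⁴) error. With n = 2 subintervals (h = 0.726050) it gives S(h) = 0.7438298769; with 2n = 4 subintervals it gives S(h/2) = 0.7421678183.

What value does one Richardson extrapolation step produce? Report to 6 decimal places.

0.742057

r = 4: numerator weight 16, denominator 15.
16·0.7421678183 − 0.7438298769 = 11.1308552159
Divide by 2^4 − 1 = 15.
So the Richardson estimate is 0.7420570144.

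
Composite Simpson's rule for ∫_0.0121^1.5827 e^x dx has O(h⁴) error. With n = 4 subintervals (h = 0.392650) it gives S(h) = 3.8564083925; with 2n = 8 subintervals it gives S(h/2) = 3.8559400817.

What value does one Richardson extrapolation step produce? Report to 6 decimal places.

Method order is 4; weight 2^4 = 16.
16*3.8559400817 = 61.6950413072; 61.6950413072 − 3.8564083925 = 57.8386329147
(16*3.8559400817 − 3.8564083925)/(16 − 1) = 3.8559088610
Gap between inputs: 4.683e-04; correction applied: −0.0000312207.

3.855909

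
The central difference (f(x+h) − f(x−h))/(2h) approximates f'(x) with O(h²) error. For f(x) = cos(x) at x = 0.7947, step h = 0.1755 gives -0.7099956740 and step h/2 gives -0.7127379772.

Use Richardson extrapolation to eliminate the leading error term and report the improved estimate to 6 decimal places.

-0.713652

The method has order 2: 2^2 = 4.
4 × (-0.7127379772) − (-0.7099956740) = -2.1409562348
(-2.1409562348) ÷ 3 = -0.7136520783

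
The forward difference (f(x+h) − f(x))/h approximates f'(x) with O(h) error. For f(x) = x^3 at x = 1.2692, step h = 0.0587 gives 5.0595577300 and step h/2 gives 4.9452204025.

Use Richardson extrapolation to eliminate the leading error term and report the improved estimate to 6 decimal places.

4.830883

The method has order 1: 2^1 = 2.
2*4.9452204025 − 5.0595577300 = 4.8308830750
Divide by 2^1 − 1 = 1.
4.8308830750 ÷ 1 = 4.8308830750
Correction |R − A(h/2)| = 1.143e-01; gap |A(h/2) − A(h)| = 1.143e-01.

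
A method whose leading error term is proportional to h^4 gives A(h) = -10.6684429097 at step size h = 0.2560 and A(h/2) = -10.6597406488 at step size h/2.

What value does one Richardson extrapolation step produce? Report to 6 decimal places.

-10.659160

r = 4: numerator weight 16, denominator 15.
Top: 16(-10.6597406488) − (-10.6684429097) = -159.8874074711
Denominator 16 − 1 = 15.
Extrapolated: (-159.8874074711) / 15 = -10.6591604981
Correction |R − A(h/2)| = 5.802e-04; gap |A(h/2) − A(h)| = 8.702e-03.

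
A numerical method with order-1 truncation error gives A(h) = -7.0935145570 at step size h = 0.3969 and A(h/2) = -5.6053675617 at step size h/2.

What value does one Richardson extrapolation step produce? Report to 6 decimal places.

Order 1 gives 2^r = 2 and 2^r − 1 = 1.
2×(-5.6053675617) = -11.2107351234; (-11.2107351234) − (-7.0935145570) = -4.1172205664
Denominator 2 − 1 = 1.
(2×(-5.6053675617) − (-7.0935145570))/(2 − 1) = -4.1172205664

-4.117221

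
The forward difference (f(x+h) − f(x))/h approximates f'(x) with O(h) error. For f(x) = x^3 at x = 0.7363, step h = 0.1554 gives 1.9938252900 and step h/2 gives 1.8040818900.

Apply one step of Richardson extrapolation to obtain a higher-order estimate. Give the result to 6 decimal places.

r = 1, so 2^r = 2.
Weighted: 3.6081637800 − 1.9938252900 = 1.6143384900
(2*1.8040818900 − 1.9938252900)/(2 − 1) = 1.6143384900

1.614338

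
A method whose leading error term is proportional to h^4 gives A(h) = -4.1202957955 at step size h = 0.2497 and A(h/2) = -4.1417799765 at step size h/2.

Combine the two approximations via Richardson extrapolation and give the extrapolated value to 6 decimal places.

r = 4, so 2^r = 16.
16·(-4.1417799765) = -66.2684796240; subtract (-4.1202957955) → -62.1481838285
Extrapolated: (-62.1481838285) / 15 = -4.1432122552

-4.143212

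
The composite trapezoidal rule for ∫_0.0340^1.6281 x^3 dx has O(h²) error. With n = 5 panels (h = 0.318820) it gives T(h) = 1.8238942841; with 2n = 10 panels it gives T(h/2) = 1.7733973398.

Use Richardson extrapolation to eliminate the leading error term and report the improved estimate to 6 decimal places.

r = 2, so 2^r = 4.
Top: 4(1.7733973398) − (1.8238942841) = 5.2696950751
Divide by 2^2 − 1 = 3.
(4×1.7733973398 − 1.8238942841)/(4 − 1) = 1.7565650250

1.756565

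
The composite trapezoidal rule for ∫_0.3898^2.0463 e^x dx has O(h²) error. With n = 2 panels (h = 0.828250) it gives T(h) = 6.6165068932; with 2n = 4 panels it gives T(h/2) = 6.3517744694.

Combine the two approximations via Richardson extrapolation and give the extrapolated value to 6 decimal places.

6.263530

Order 2 gives 2^r = 4 and 2^r − 1 = 3.
2^2·A(h/2) = 25.4070978776; minus A(h) gives 18.7905909844.
Divide by 2^2 − 1 = 3.
R = 18.7905909844/3 = 6.2635303281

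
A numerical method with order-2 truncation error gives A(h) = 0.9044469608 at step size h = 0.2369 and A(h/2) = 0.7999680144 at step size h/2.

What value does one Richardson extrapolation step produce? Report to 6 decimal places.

0.765142

Order 2 gives 2^r = 4 and 2^r − 1 = 3.
Weighted: 3.1998720576 − 0.9044469608 = 2.2954250968
Divide by 2^2 − 1 = 3.
Result: 0.7651416989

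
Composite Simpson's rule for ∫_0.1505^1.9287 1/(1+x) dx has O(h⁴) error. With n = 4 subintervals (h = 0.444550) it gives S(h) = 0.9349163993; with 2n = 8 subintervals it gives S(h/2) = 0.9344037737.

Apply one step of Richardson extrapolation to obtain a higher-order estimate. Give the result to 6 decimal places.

r = 4, so 2^r = 16.
16×0.9344037737 = 14.9504603792; subtract 0.9349163993 → 14.0155439799
Divide by 2^4 − 1 = 15.
14.0155439799 ÷ 15 = 0.9343695987
Shift from A(h/2): −0.0000341750.

0.934370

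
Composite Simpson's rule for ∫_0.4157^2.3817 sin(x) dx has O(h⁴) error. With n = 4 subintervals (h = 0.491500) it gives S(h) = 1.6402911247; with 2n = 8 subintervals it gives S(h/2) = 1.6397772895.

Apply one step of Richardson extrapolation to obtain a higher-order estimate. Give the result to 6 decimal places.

1.639743

r = 4: numerator weight 16, denominator 15.
Difference of the inputs: 1.6397772895 − 1.6402911247 = -0.0005138352
Divide by 2^4 − 1 = 15: (-0.0005138352)/15 = -0.0000342557
R = 1.6397772895 − 0.0000342557 = 1.6397430338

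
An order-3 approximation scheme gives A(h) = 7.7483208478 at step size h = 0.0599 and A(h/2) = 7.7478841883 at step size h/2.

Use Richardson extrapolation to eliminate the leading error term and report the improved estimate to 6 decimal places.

7.747822

Leading term ∝ h^3; use weight 8 = 2^3.
8*7.7478841883 = 61.9830735064; subtract 7.7483208478 → 54.2347526586
Extrapolated: 54.2347526586 / 7 = 7.7478218084
Gap between inputs: 4.367e-04; correction applied: −0.0000623799.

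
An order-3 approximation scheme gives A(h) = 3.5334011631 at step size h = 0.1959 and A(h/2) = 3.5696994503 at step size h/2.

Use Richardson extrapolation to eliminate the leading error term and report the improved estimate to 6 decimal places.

3.574885

r = 3: numerator weight 8, denominator 7.
Top: 8(3.5696994503) − (3.5334011631) = 25.0241944393
(8·3.5696994503 − 3.5334011631)/(8 − 1) = 3.5748849199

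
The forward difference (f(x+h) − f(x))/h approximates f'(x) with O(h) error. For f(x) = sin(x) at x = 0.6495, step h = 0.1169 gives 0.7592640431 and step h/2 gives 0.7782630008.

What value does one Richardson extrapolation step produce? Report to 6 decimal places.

r = 1: numerator weight 2, denominator 1.
Difference of the inputs: 0.7782630008 − 0.7592640431 = 0.0189989577
Divide by 2^1 − 1 = 1: 0.0189989577/1 = 0.0189989577
R = A(h/2) + (A(h/2) − A(h))/1 = 0.7782630008 + 0.0189989577 = 0.7972619585

0.797262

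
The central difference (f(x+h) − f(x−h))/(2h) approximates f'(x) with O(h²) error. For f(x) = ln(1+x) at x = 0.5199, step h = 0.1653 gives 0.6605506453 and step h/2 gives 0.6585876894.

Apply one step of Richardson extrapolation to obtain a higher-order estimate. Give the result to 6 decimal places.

Method order is 2; weight 2^2 = 4.
4*0.6585876894 = 2.6343507576; subtract 0.6605506453 → 1.9738001123
R = 1.9738001123/3 = 0.6579333708

0.657933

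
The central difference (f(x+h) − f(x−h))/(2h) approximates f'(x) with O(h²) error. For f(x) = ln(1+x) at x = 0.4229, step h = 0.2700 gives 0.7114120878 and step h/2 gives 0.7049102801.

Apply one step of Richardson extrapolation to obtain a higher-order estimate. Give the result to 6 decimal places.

r = 2: numerator weight 4, denominator 3.
Numerator 4×A(h/2) − A(h) = 4×0.7049102801 − 0.7114120878 = 2.1082290326
Denominator 4 − 1 = 3.
Result: 0.7027430109

0.702743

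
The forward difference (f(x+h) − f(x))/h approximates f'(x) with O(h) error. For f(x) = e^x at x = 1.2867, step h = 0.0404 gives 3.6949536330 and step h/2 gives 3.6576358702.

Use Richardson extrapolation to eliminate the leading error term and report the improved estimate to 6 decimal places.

r = 1, so 2^r = 2.
A(h/2) − A(h) = 3.6576358702 − 3.6949536330 = -0.0373177628
Correction (A(h/2) − A(h))/(2 − 1) = (-0.0373177628)/1 = -0.0373177628
R = A(h/2) + (A(h/2) − A(h))/1 = 3.6576358702 − 0.0373177628 = 3.6203181074
Shift from A(h/2): −0.0373177628.

3.620318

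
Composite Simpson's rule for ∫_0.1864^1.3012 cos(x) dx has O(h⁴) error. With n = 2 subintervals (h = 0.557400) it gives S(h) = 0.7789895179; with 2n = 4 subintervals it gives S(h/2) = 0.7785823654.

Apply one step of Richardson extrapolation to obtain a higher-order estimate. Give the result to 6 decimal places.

r = 4, so 2^r = 16.
Weighted: 12.4573178464 − 0.7789895179 = 11.6783283285
R = 11.6783283285/15 = 0.7785552219

0.778555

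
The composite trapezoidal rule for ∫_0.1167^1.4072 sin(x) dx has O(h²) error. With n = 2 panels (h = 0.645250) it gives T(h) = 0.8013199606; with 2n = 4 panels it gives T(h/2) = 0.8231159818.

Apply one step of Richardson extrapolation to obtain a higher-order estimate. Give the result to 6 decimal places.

0.830381

Leading term ∝ h^2; use weight 4 = 2^2.
4×0.8231159818 = 3.2924639272; 3.2924639272 − 0.8013199606 = 2.4911439666
Denominator 4 − 1 = 3.
R = 2.4911439666/3 = 0.8303813222
Gap between inputs: 2.180e-02; correction applied: +0.0072653404.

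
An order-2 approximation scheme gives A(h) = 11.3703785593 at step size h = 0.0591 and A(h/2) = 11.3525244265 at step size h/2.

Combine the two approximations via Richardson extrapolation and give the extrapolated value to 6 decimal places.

The method has order 2: 2^2 = 4.
Weighted: 45.4100977060 − 11.3703785593 = 34.0397191467
Divide by 2^2 − 1 = 3.
(4·11.3525244265 − 11.3703785593)/(4 − 1) = 11.3465730489

11.346573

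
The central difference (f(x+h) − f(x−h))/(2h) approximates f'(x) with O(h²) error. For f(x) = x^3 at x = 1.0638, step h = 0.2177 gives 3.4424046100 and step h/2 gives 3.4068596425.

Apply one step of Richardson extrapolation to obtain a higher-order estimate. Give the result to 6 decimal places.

3.395011

r = 2, so 2^r = 4.
4·3.4068596425 = 13.6274385700; subtract 3.4424046100 → 10.1850339600
Denominator 4 − 1 = 3.
10.1850339600 ÷ 3 = 3.3950113200
Shift from A(h/2): −0.0118483225.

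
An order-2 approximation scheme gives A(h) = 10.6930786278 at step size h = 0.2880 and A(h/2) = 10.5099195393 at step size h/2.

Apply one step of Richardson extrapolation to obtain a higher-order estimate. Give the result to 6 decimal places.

r = 2: numerator weight 4, denominator 3.
4×10.5099195393 = 42.0396781572; 42.0396781572 − 10.6930786278 = 31.3465995294
Divide by 2^2 − 1 = 3.
31.3465995294 ÷ 3 = 10.4488665098

10.448867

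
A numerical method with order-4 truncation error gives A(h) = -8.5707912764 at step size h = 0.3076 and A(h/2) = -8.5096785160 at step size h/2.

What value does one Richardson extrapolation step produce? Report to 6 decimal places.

-8.505604

Order 4 gives 2^r = 16 and 2^r − 1 = 15.
Numerator 16·A(h/2) − A(h) = 16·(-8.5096785160) − (-8.5707912764) = -127.5840649796
Divide by 2^4 − 1 = 15.
R = (-127.5840649796)/15 = -8.5056043320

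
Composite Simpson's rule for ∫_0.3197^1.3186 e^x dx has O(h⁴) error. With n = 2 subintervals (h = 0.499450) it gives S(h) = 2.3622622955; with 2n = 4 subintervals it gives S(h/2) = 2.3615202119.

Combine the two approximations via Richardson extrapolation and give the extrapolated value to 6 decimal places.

With r = 4 the leading error scales as h^4, so the weight is 2^4 = 16.
2^4·A(h/2) = 37.7843233904; minus A(h) gives 35.4220610949.
R = 35.4220610949/15 = 2.3614707397
Correction |R − A(h/2)| = 4.947e-05; gap |A(h/2) − A(h)| = 7.421e-04.

2.361471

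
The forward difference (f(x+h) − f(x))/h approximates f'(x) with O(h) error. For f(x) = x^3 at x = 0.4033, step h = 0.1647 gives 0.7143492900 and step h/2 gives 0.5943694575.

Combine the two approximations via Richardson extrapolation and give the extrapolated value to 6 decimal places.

0.474390

r = 1: numerator weight 2, denominator 1.
2 × 0.5943694575 = 1.1887389150; 1.1887389150 − 0.7143492900 = 0.4743896250
Divide by 2^1 − 1 = 1.
(2 × 0.5943694575 − 0.7143492900)/(2 − 1) = 0.4743896250
Shift from A(h/2): −0.1199798325.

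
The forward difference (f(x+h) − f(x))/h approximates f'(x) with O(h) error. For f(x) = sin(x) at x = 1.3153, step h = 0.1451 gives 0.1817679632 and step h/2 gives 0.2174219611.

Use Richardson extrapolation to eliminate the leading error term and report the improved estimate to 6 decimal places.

Method order is 1; weight 2^1 = 2.
Top: 2(0.2174219611) − (0.1817679632) = 0.2530759590
(2*0.2174219611 − 0.1817679632)/(2 − 1) = 0.2530759590

0.253076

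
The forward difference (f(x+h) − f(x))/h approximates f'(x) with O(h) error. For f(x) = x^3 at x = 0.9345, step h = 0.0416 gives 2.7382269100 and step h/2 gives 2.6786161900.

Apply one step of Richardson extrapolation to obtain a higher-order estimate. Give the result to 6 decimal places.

With r = 1 the leading error scales as h^1, so the weight is 2^1 = 2.
2^1·A(h/2) = 5.3572323800; minus A(h) gives 2.6190054700.
Denominator 2 − 1 = 1.
So the Richardson estimate is 2.6190054700.

2.619005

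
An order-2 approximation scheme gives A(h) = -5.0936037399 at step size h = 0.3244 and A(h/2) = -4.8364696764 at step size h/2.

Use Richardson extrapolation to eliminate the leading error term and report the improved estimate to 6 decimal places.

-4.750758

r = 2, so 2^r = 4.
Weighted: (-19.3458787056) − (-5.0936037399) = -14.2522749657
Denominator 4 − 1 = 3.
So the Richardson estimate is -4.7507583219.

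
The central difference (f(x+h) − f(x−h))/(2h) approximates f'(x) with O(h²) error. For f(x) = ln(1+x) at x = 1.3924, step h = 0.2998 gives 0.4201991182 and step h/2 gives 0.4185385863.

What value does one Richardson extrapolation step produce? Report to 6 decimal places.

0.417985

With r = 2 the leading error scales as h^2, so the weight is 2^2 = 4.
2^2 × A(h/2) = 1.6741543452; minus A(h) gives 1.2539552270.
Divide by 2^2 − 1 = 3.
So the Richardson estimate is 0.4179850757.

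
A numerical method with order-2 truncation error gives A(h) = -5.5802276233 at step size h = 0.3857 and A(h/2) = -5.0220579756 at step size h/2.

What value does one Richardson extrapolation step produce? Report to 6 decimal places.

-4.836001

Method order is 2; weight 2^2 = 4.
Numerator 4*A(h/2) − A(h) = 4*(-5.0220579756) − (-5.5802276233) = -14.5080042791
Denominator 4 − 1 = 3.
Extrapolated: (-14.5080042791) / 3 = -4.8360014264
Gap between inputs: 5.582e-01; correction applied: +0.1860565492.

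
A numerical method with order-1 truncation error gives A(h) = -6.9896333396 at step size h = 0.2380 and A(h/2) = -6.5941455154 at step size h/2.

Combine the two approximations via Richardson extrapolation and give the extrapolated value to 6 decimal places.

-6.198658

Order 1 gives 2^r = 2 and 2^r − 1 = 1.
2·(-6.5941455154) − (-6.9896333396) = -6.1986576912
(-6.1986576912) ÷ 1 = -6.1986576912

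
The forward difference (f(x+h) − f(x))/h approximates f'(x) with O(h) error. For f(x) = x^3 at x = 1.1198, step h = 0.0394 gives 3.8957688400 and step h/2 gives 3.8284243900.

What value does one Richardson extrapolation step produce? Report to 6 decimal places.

3.761080

Order 1 gives 2^r = 2 and 2^r − 1 = 1.
Numerator 2·A(h/2) − A(h) = 2·3.8284243900 − 3.8957688400 = 3.7610799400
Denominator 2 − 1 = 1.
(2·3.8284243900 − 3.8957688400)/(2 − 1) = 3.7610799400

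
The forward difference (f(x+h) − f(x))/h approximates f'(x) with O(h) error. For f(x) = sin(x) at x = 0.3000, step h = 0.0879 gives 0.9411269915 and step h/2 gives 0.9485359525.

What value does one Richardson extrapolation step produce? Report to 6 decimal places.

The method has order 1: 2^1 = 2.
2·0.9485359525 − 0.9411269915 = 0.9559449135
Extrapolated: 0.9559449135 / 1 = 0.9559449135

0.955945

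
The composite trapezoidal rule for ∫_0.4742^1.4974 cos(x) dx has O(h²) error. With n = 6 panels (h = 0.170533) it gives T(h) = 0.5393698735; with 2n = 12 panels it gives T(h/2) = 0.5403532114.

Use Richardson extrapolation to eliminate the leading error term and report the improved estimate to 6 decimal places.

0.540681

Error is O(h^2); halving h shrinks it by 2^2 = 4.
4·0.5403532114 = 2.1614128456; 2.1614128456 − 0.5393698735 = 1.6220429721
(4·0.5403532114 − 0.5393698735)/(4 − 1) = 0.5406809907
Shift from A(h/2): +0.0003277793.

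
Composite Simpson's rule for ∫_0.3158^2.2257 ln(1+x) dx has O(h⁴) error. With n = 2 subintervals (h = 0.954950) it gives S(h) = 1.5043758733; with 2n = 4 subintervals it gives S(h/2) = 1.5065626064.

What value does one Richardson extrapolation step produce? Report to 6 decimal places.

Leading term ∝ h^4; use weight 16 = 2^4.
Numerator 16·A(h/2) − A(h) = 16·1.5065626064 − 1.5043758733 = 22.6006258291
Denominator 16 − 1 = 15.
22.6006258291 ÷ 15 = 1.5067083886
Correction |R − A(h/2)| = 1.458e-04; gap |A(h/2) − A(h)| = 2.187e-03.

1.506708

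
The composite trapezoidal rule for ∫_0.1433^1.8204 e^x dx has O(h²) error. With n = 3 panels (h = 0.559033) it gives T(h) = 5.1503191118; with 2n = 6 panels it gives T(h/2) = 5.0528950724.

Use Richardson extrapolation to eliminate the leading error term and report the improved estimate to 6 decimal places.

5.020420

The method has order 2: 2^2 = 4.
2^2·A(h/2) = 20.2115802896; minus A(h) gives 15.0612611778.
R = 15.0612611778/3 = 5.0204203926
Correction |R − A(h/2)| = 3.247e-02; gap |A(h/2) − A(h)| = 9.742e-02.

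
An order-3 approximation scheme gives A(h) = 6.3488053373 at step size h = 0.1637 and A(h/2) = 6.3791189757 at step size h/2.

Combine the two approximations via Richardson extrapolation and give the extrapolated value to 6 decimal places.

Error is O(h^3); halving h shrinks it by 2^3 = 8.
Weighted: 51.0329518056 − 6.3488053373 = 44.6841464683
Extrapolated: 44.6841464683 / 7 = 6.3834494955

6.383449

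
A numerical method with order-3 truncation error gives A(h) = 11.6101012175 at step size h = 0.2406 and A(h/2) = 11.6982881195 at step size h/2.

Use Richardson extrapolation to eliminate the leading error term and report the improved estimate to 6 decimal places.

Leading term ∝ h^3; use weight 8 = 2^3.
Weighted: 93.5863049560 − 11.6101012175 = 81.9762037385
Denominator 8 − 1 = 7.
Result: 11.7108862484

11.710886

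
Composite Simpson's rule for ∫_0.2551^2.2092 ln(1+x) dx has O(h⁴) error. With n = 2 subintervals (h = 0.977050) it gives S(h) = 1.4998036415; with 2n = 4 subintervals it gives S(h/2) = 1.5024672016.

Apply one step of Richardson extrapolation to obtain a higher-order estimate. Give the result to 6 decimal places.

1.502645

The method has order 4: 2^4 = 16.
Numerator 16×A(h/2) − A(h) = 16×1.5024672016 − 1.4998036415 = 22.5396715841
22.5396715841 ÷ 15 = 1.5026447723
Gap between inputs: 2.664e-03; correction applied: +0.0001775707.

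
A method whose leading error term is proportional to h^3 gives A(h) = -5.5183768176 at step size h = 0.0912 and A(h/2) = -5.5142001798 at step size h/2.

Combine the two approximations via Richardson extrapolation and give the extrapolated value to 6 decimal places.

Leading term ∝ h^3; use weight 8 = 2^3.
Weighted: (-44.1136014384) − (-5.5183768176) = -38.5952246208
Divide by 2^3 − 1 = 7.
So the Richardson estimate is -5.5136035173.
Correction |R − A(h/2)| = 5.967e-04; gap |A(h/2) − A(h)| = 4.177e-03.

-5.513604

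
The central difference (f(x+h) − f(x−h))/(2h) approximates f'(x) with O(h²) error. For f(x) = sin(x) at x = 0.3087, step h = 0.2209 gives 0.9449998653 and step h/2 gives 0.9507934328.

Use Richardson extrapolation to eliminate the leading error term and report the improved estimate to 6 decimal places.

Leading term ∝ h^2; use weight 4 = 2^2.
Weighted: 3.8031737312 − 0.9449998653 = 2.8581738659
Denominator 4 − 1 = 3.
2.8581738659 ÷ 3 = 0.9527246220

0.952725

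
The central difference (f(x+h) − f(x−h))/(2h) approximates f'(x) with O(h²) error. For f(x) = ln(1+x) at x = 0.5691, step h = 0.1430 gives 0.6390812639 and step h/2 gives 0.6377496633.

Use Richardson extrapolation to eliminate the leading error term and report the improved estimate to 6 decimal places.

Method order is 2; weight 2^2 = 4.
Difference of the inputs: 0.6377496633 − 0.6390812639 = -0.0013316006
Divide by 2^2 − 1 = 3: (-0.0013316006)/3 = -0.0004438669
R = A(h/2) + (A(h/2) − A(h))/3 = 0.6377496633 − 0.0004438669 = 0.6373057964
Correction |R − A(h/2)| = 4.439e-04; gap |A(h/2) − A(h)| = 1.332e-03.

0.637306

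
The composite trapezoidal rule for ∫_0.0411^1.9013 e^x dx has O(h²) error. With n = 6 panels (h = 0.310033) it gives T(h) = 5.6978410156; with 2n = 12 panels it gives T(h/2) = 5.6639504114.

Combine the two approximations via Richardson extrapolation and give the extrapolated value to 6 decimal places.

5.652654

Order 2 gives 2^r = 4 and 2^r − 1 = 3.
A(h/2) − A(h) = 5.6639504114 − 5.6978410156 = -0.0338906042
Divide by 2^2 − 1 = 3: (-0.0338906042)/3 = -0.0112968681
R = A(h/2) + (A(h/2) − A(h))/3 = 5.6639504114 − 0.0112968681 = 5.6526535433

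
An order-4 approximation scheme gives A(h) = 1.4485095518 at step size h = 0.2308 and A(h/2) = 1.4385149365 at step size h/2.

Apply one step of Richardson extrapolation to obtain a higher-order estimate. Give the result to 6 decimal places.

Leading term ∝ h^4; use weight 16 = 2^4.
Top: 16(1.4385149365) − (1.4485095518) = 21.5677294322
(16 × 1.4385149365 − 1.4485095518)/(16 − 1) = 1.4378486288

1.437849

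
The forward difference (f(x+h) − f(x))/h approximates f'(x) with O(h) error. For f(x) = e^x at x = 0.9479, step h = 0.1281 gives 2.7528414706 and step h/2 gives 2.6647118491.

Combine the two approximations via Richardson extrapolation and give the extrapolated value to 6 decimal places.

Error is O(h^1); halving h shrinks it by 2^1 = 2.
Weighted: 5.3294236982 − 2.7528414706 = 2.5765822276
Denominator 2 − 1 = 1.
Extrapolated: 2.5765822276 / 1 = 2.5765822276
Gap between inputs: 8.813e-02; correction applied: −0.0881296215.

2.576582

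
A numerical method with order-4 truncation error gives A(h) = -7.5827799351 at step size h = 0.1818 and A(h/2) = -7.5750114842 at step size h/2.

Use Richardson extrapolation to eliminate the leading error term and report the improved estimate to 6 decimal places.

-7.574494

Method order is 4; weight 2^4 = 16.
16*(-7.5750114842) − (-7.5827799351) = -113.6174038121
(-113.6174038121) ÷ 15 = -7.5744935875
Shift from A(h/2): +0.0005178967.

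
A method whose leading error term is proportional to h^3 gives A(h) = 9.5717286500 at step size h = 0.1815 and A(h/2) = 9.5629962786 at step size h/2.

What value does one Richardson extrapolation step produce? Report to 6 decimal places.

Leading term ∝ h^3; use weight 8 = 2^3.
8 × 9.5629962786 − 9.5717286500 = 66.9322415788
Denominator 8 − 1 = 7.
Result: 9.5617487970
Shift from A(h/2): −0.0012474816.

9.561749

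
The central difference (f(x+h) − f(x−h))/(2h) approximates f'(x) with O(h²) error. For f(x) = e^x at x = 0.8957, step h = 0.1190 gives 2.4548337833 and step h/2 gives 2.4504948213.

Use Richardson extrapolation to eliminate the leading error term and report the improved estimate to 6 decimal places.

2.449049

Order 2 gives 2^r = 4 and 2^r − 1 = 3.
4·2.4504948213 − 2.4548337833 = 7.3471455019
Divide by 2^2 − 1 = 3.
Result: 2.4490485006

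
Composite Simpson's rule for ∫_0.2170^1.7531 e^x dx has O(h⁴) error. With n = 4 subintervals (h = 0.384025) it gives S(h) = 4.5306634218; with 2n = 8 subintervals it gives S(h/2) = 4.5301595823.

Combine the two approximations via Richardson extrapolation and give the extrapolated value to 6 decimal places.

r = 4: numerator weight 16, denominator 15.
Weighted: 72.4825533168 − 4.5306634218 = 67.9518898950
R = 67.9518898950/15 = 4.5301259930

4.530126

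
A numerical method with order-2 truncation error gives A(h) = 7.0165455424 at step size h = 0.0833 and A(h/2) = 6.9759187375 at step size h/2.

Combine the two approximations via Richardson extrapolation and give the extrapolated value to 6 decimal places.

6.962376

r = 2, so 2^r = 4.
A(h/2) − A(h) = 6.9759187375 − 7.0165455424 = -0.0406268049
Divide by 2^2 − 1 = 3: (-0.0406268049)/3 = -0.0135422683
R = A(h/2) + (A(h/2) − A(h))/3 = 6.9759187375 − 0.0135422683 = 6.9623764692
Correction |R − A(h/2)| = 1.354e-02; gap |A(h/2) − A(h)| = 4.063e-02.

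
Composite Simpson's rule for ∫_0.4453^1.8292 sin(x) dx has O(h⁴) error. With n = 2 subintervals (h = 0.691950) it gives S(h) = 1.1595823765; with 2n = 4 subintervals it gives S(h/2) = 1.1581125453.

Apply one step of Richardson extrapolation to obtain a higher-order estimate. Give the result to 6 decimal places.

Order 4 gives 2^r = 16 and 2^r − 1 = 15.
Top: 16(1.1581125453) − (1.1595823765) = 17.3702183483
Denominator 16 − 1 = 15.
(16×1.1581125453 − 1.1595823765)/(16 − 1) = 1.1580145566

1.158015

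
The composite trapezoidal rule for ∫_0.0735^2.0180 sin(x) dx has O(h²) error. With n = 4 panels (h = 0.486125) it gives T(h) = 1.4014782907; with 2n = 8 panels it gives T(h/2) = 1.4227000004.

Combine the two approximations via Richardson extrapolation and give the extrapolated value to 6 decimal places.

Error is O(h^2); halving h shrinks it by 2^2 = 4.
Weighted: 5.6908000016 − 1.4014782907 = 4.2893217109
Divide by 2^2 − 1 = 3.
Result: 1.4297739036
Gap between inputs: 2.122e-02; correction applied: +0.0070739032.

1.429774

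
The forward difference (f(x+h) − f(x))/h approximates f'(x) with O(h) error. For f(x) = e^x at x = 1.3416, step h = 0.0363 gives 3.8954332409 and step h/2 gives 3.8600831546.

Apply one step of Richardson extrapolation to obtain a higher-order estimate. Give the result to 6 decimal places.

3.824733

r = 1, so 2^r = 2.
2^1*A(h/2) = 7.7201663092; minus A(h) gives 3.8247330683.
(2*3.8600831546 − 3.8954332409)/(2 − 1) = 3.8247330683
Shift from A(h/2): −0.0353500863.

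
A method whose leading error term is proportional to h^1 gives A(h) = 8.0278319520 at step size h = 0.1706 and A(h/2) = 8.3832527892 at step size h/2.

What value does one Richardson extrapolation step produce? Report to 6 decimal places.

8.738674

Order 1 gives 2^r = 2 and 2^r − 1 = 1.
2^1*A(h/2) = 16.7665055784; minus A(h) gives 8.7386736264.
R = 8.7386736264/1 = 8.7386736264
Shift from A(h/2): +0.3554208372.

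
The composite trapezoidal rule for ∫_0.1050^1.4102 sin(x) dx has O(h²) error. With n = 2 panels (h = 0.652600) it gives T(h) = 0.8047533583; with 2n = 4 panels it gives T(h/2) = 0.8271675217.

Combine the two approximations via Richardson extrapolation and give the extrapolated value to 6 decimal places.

0.834639

Leading term ∝ h^2; use weight 4 = 2^2.
4 × 0.8271675217 = 3.3086700868; subtract 0.8047533583 → 2.5039167285
(4 × 0.8271675217 − 0.8047533583)/(4 − 1) = 0.8346389095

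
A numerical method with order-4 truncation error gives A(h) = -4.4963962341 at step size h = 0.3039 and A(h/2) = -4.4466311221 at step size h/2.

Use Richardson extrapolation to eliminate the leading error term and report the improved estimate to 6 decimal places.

r = 4, so 2^r = 16.
Numerator 16 × A(h/2) − A(h) = 16 × (-4.4466311221) − (-4.4963962341) = -66.6497017195
Denominator 16 − 1 = 15.
Extrapolated: (-66.6497017195) / 15 = -4.4433134480
Shift from A(h/2): +0.0033176741.

-4.443313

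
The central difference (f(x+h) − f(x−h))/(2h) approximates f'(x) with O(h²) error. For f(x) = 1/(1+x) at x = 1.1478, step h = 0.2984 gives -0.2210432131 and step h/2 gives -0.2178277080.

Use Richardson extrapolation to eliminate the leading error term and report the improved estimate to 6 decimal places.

Error is O(h^2); halving h shrinks it by 2^2 = 4.
Difference of the inputs: -0.2178277080 − (-0.2210432131) = 0.0032155051
Correction (A(h/2) − A(h))/(4 − 1) = 0.0032155051/3 = 0.0010718350
R = -0.2178277080 + 0.0010718350 = -0.2167558730

-0.216756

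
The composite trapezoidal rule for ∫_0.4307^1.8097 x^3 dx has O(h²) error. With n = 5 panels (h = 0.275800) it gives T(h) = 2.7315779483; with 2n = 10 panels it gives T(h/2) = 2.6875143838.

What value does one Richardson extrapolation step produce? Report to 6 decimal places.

2.672827

r = 2, so 2^r = 4.
4·2.6875143838 = 10.7500575352; subtract 2.7315779483 → 8.0184795869
R = 8.0184795869/3 = 2.6728265290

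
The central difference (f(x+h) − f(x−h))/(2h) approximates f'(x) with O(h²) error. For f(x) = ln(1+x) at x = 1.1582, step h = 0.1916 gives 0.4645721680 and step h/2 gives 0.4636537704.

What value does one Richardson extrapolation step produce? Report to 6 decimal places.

Order 2 gives 2^r = 4 and 2^r − 1 = 3.
4·0.4636537704 = 1.8546150816; 1.8546150816 − 0.4645721680 = 1.3900429136
1.3900429136 ÷ 3 = 0.4633476379
Correction |R − A(h/2)| = 3.061e-04; gap |A(h/2) − A(h)| = 9.184e-04.

0.463348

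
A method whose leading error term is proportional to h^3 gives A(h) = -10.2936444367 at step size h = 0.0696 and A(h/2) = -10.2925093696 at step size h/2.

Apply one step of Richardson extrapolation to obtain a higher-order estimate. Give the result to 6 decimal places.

-10.292347

r = 3: numerator weight 8, denominator 7.
A(h/2) − A(h) = -10.2925093696 − (-10.2936444367) = 0.0011350671
Divide by 2^3 − 1 = 7: 0.0011350671/7 = 0.0001621524
R = -10.2925093696 + 0.0001621524 = -10.2923472172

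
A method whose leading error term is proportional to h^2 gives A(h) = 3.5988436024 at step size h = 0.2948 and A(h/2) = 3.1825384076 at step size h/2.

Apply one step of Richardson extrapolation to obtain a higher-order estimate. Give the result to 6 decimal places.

3.043770

With r = 2 the leading error scales as h^2, so the weight is 2^2 = 4.
2^2*A(h/2) = 12.7301536304; minus A(h) gives 9.1313100280.
9.1313100280 ÷ 3 = 3.0437700093
Correction |R − A(h/2)| = 1.388e-01; gap |A(h/2) − A(h)| = 4.163e-01.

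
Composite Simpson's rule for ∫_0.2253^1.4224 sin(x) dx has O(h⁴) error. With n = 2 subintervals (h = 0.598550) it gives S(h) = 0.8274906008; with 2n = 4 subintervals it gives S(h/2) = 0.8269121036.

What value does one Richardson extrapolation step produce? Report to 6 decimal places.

With r = 4 the leading error scales as h^4, so the weight is 2^4 = 16.
16·0.8269121036 = 13.2305936576; subtract 0.8274906008 → 12.4031030568
R = 12.4031030568/15 = 0.8268735371

0.826874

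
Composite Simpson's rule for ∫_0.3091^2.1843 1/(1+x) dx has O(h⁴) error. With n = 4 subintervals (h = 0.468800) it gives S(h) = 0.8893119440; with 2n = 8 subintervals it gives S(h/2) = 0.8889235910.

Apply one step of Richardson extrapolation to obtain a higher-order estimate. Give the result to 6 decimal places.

0.888898

r = 4, so 2^r = 16.
Weighted: 14.2227774560 − 0.8893119440 = 13.3334655120
Divide by 2^4 − 1 = 15.
(16 × 0.8889235910 − 0.8893119440)/(16 − 1) = 0.8888977008
Shift from A(h/2): −0.0000258902.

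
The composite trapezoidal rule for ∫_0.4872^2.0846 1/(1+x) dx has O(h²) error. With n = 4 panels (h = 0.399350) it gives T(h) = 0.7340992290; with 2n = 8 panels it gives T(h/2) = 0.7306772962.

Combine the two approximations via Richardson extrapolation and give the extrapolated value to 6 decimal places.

0.729537

r = 2: numerator weight 4, denominator 3.
Weighted: 2.9227091848 − 0.7340992290 = 2.1886099558
Extrapolated: 2.1886099558 / 3 = 0.7295366519
Shift from A(h/2): −0.0011406443.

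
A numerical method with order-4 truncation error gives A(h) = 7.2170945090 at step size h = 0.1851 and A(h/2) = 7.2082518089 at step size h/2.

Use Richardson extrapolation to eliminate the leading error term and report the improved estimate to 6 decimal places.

Method order is 4; weight 2^4 = 16.
16 × 7.2082518089 = 115.3320289424; subtract 7.2170945090 → 108.1149344334
Divide by 2^4 − 1 = 15.
(16 × 7.2082518089 − 7.2170945090)/(16 − 1) = 7.2076622956

7.207662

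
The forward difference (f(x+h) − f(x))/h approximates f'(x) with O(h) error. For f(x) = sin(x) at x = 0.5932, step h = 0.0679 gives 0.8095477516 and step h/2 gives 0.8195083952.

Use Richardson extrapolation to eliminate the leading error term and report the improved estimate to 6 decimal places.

Leading term ∝ h^1; use weight 2 = 2^1.
A(h/2) − A(h) = 0.8195083952 − 0.8095477516 = 0.0099606436
Divide by 2^1 − 1 = 1: 0.0099606436/1 = 0.0099606436
R = 0.8195083952 + 0.0099606436 = 0.8294690388

0.829469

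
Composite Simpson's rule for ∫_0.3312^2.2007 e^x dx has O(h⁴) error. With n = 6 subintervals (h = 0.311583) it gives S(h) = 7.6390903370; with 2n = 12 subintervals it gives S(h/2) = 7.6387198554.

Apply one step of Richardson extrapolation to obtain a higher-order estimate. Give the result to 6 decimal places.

Method order is 4; weight 2^4 = 16.
16 × 7.6387198554 = 122.2195176864; subtract 7.6390903370 → 114.5804273494
Denominator 16 − 1 = 15.
Result: 7.6386951566

7.638695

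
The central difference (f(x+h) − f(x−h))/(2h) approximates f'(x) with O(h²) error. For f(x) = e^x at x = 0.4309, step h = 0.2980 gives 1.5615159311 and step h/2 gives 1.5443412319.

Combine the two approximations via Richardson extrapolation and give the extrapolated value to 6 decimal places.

1.538616

Leading term ∝ h^2; use weight 4 = 2^2.
A(h/2) − A(h) = 1.5443412319 − 1.5615159311 = -0.0171746992
Correction (A(h/2) − A(h))/(4 − 1) = (-0.0171746992)/3 = -0.0057248997
R = A(h/2) + (A(h/2) − A(h))/3 = 1.5443412319 − 0.0057248997 = 1.5386163322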